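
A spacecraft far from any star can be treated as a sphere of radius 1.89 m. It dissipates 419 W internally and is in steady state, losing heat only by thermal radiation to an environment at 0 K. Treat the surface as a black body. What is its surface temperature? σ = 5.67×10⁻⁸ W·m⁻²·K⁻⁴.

T ≈ 113 K

Steady state: internal power = radiated power, P = εσA T⁴.
Radiating area A = 4πr² = 44.89 m².
T⁴ = P/(εσA) = 419/(1.0·5.67×10⁻⁸·44.89) = 1.646×10⁸ K⁴.
T = (1.646×10⁸)^(1/4).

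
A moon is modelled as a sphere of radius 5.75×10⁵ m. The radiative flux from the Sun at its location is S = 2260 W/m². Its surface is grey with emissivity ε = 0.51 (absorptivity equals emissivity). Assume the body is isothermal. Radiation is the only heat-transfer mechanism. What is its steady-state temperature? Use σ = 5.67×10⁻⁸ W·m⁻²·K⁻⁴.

T ≈ 316 K

At equilibrium, absorbed power = emitted power.
Absorbing cross-section = πr² = 1.039×10¹² m²; emitting surface = 4πr² = 4.155×10¹² m² (ratio 4).
εS·A_cross = εσ·A_surf·T⁴  ⇒  T⁴ = S/(4σ)   (ε cancels).
T⁴ = 2260/(4·5.67×10⁻⁸) = 9.965×10⁹ K⁴.
T = (9.965×10⁹)^(1/4).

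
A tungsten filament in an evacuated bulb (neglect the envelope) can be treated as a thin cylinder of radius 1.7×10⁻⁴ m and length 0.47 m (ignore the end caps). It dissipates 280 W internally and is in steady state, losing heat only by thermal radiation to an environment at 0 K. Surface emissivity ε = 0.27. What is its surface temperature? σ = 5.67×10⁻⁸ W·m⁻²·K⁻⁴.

T ≈ 2460 K

Steady state: internal power = radiated power, P = εσA T⁴.
Radiating area A = 2πrL = 5.020×10⁻⁴ m².
T⁴ = P/(εσA) = 280/(0.27·5.67×10⁻⁸·5.020×10⁻⁴) = 3.643×10¹³ K⁴.
T = (3.643×10¹³)^(1/4).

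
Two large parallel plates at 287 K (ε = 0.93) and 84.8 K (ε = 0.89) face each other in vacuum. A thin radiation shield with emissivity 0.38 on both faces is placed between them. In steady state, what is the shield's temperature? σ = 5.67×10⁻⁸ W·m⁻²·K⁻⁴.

In steady state the net flux on the hot side equals that on the cold side.
σ(T₁⁴−T_s⁴)/D₁ = σ(T_s⁴−T₂⁴)/D₂, with D₁ = 1/ε₁+1/ε_s−1 = 2.707, D₂ = 1/ε_s+1/ε₂−1 = 2.755.
Solve for T_s⁴: T_s⁴ = (D₂·T₁⁴ + D₁·T₂⁴)/(D₁+D₂) = 3.448×10⁹ K⁴.

T_s ≈ 242 K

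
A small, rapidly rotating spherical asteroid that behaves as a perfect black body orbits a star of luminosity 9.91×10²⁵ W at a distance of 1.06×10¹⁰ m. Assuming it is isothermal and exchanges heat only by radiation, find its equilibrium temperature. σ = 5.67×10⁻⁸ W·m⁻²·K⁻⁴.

First find the stellar flux at distance d: S = L/(4πd²) = 9.91×10²⁵/(4π·(1.06×10¹⁰)²) = 70190 W/m².
For an isothermal sphere, absorbed (1−a)S·πr² = emitted σ·4πr²·T⁴, so T⁴ = (1−a)S/(4σ).
T⁴ = 1.00·70190/(4·5.67×10⁻⁸) = 3.095×10¹¹ K⁴.

T ≈ 746 K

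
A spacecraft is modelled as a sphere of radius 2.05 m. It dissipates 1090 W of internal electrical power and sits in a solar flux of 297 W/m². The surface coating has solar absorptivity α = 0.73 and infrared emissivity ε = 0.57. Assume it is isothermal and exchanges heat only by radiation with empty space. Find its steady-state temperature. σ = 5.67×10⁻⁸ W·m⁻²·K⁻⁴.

T ≈ 219 K

At steady state, absorbed solar power + internal power = radiated power.
Absorbed: α·S·A_cross = 0.73·297·13.20 = 2862 W (cross-section πr²).
Total input = 2862 + 1090 = 3952 W.
Radiated: εσ·A_surf·T⁴ with A_surf = 4πr² = 52.81 m².
T⁴ = 3952/(0.57·5.67×10⁻⁸·52.81) = 2.316×10⁹ K⁴.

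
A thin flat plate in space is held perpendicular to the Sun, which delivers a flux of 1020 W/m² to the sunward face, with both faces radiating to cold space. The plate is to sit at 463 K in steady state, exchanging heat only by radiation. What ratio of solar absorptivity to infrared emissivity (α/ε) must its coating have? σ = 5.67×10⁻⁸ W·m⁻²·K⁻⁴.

Balance: αS·A = εσ·2A·T⁴ ⇒ α/ε = 2σT⁴/S.
α/ε = 2·5.67×10⁻⁸·(463)⁴/1020 = 2·5.67×10⁻⁸·4.595×10¹⁰/1020.

α/ε ≈ 5.11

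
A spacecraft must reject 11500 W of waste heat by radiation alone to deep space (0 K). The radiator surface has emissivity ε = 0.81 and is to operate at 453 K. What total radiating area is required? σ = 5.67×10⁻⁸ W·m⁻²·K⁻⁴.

A ≈ 5.95 m²

P = εσA T⁴ ⇒ A = P/(εσT⁴).
T⁴ = 4.211×10¹⁰ K⁴.
A = 11500/(0.81 × 5.67×10⁻⁸ × 4.211×10¹⁰).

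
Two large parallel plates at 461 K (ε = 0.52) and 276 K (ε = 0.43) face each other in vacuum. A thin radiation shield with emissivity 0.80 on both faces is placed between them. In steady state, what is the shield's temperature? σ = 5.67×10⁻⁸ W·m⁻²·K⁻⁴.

T_s ≈ 406 K

In steady state the net flux on the hot side equals that on the cold side.
σ(T₁⁴−T_s⁴)/D₁ = σ(T_s⁴−T₂⁴)/D₂, with D₁ = 1/ε₁+1/ε_s−1 = 2.173, D₂ = 1/ε_s+1/ε₂−1 = 2.576.
Solve for T_s⁴: T_s⁴ = (D₂·T₁⁴ + D₁·T₂⁴)/(D₁+D₂) = 2.715×10¹⁰ K⁴.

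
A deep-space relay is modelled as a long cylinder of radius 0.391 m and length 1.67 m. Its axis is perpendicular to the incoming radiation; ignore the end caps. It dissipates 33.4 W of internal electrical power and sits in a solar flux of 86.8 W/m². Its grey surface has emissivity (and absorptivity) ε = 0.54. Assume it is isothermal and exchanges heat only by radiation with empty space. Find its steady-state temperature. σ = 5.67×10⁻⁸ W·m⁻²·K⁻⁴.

At steady state, absorbed solar power + internal power = radiated power.
Absorbed: α·S·A_cross = 0.54·86.8·1.306 = 61.21 W (cross-section 2rL).
Total input = 61.21 + 33.4 = 94.61 W.
Radiated: εσ·A_surf·T⁴ with A_surf = 2πrL = 4.103 m².
T⁴ = 94.61/(0.54·5.67×10⁻⁸·4.103) = 7.532×10⁸ K⁴.

T ≈ 166 K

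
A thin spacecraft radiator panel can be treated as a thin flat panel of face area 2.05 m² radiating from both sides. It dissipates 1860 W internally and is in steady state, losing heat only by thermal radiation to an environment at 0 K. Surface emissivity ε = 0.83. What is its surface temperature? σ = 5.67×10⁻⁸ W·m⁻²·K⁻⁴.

Steady state: internal power = radiated power, P = εσA T⁴.
Radiating area A = 2·2.05 = 4.100 m².
T⁴ = P/(εσA) = 1860/(0.83·5.67×10⁻⁸·4.100) = 9.640×10⁹ K⁴.
T = (9.640×10⁹)^(1/4).

T ≈ 313 K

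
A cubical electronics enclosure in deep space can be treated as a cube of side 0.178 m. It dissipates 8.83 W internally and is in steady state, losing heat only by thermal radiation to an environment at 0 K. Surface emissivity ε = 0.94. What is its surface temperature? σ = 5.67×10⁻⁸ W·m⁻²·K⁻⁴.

Steady state: internal power = radiated power, P = εσA T⁴.
Radiating area A = 6L² = 0.1901 m².
T⁴ = P/(εσA) = 8.83/(0.94·5.67×10⁻⁸·0.1901) = 8.715×10⁸ K⁴.
T = (8.715×10⁸)^(1/4).

T ≈ 172 K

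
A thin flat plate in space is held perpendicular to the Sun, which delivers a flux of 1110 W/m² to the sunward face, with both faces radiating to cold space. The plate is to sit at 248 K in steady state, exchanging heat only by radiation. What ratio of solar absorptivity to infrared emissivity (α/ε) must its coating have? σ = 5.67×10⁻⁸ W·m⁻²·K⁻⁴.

α/ε ≈ 0.386

Balance: αS·A = εσ·2A·T⁴ ⇒ α/ε = 2σT⁴/S.
α/ε = 2·5.67×10⁻⁸·(248)⁴/1110 = 2·5.67×10⁻⁸·3.783×10⁹/1110.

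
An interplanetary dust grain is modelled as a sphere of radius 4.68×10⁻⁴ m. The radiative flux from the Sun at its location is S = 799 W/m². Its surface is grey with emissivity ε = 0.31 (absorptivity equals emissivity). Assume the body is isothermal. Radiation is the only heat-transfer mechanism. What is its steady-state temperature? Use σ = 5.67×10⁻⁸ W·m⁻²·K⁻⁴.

T ≈ 244 K

At equilibrium, absorbed power = emitted power.
Absorbing cross-section = πr² = 6.881×10⁻⁷ m²; emitting surface = 4πr² = 2.752×10⁻⁶ m² (ratio 4).
εS·A_cross = εσ·A_surf·T⁴  ⇒  T⁴ = S/(4σ)   (ε cancels).
T⁴ = 799/(4·5.67×10⁻⁸) = 3.523×10⁹ K⁴.
T = (3.523×10⁹)^(1/4).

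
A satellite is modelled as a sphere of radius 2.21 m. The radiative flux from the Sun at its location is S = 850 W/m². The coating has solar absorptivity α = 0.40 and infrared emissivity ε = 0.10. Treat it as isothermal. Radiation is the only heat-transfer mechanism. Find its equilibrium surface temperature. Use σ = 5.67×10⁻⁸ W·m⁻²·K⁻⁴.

At equilibrium, absorbed power = emitted power.
Absorbing cross-section = πr² = 15.34 m²; emitting surface = 4πr² = 61.38 m² (ratio 4).
αS·A_cross = εσ·A_surf·T⁴  ⇒  T⁴ = αS/(ε·4σ).
T⁴ = 0.400·850/(0.10·4·5.67×10⁻⁸) = 1.499×10¹⁰ K⁴.
T = (1.499×10¹⁰)^(1/4).

T ≈ 350 K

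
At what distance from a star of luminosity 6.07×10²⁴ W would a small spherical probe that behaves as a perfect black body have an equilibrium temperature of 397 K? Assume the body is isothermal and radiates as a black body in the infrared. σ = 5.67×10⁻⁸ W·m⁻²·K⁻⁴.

For an isothermal black-emitting sphere, (1−a)S·πr² = σ·4πr²·T⁴ ⇒ S = 4σT⁴/(1−a).
S = 4·5.67×10⁻⁸·(397)⁴/1.00 = 5634 W/m².
Flux falls as S = L/(4πd²), so d = √(L/(4πS)) = √(6.07×10²⁴/(4π·5634)).

d ≈ 9.26×10⁹ m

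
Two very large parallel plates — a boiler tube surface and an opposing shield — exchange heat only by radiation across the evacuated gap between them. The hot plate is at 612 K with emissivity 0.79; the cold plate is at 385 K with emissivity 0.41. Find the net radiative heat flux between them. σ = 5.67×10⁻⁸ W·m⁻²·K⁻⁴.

For two infinite grey parallel plates, q = σ(T₁⁴ − T₂⁴)/(1/ε₁ + 1/ε₂ − 1).
T₁⁴ − T₂⁴ = 1.403×10¹¹ − 2.197×10¹⁰ = 1.183×10¹¹ K⁴.
1/ε₁ + 1/ε₂ − 1 = 1.266 + 2.439 − 1 = 2.705.
q = 5.67×10⁻⁸ × 1.183×10¹¹ / 2.705.

q ≈ 2480 W/m²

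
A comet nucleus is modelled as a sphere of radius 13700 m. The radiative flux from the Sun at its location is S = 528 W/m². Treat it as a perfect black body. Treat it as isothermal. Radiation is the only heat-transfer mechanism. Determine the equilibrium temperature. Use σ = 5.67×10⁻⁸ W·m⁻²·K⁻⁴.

At equilibrium, absorbed power = emitted power.
Absorbing cross-section = πr² = 5.896×10⁸ m²; emitting surface = 4πr² = 2.359×10⁹ m² (ratio 4).
S·A_cross = εσ·A_surf·T⁴  ⇒  T⁴ = S/(4σ).
T⁴ = 1.00·528/(4·5.67×10⁻⁸) = 2.328×10⁹ K⁴.
T = (2.328×10⁹)^(1/4).

T ≈ 220 K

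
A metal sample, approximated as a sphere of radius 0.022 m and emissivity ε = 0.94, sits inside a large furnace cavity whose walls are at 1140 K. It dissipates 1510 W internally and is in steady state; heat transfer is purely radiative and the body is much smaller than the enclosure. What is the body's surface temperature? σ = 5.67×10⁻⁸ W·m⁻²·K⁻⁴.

T ≈ 1590 K

For a small grey body in a large enclosure, net radiated power = εσA(T⁴ − T_w⁴).
Steady state: P = εσA(T⁴ − T_w⁴) with A = 4πr² = 0.006082 m².
T⁴ = P/(εσA) + T_w⁴ = 1510/(0.94·5.67×10⁻⁸·0.006082) + (1140)⁴
    = 4.658×10¹² + 1.689×10¹² = 6.347×10¹² K⁴.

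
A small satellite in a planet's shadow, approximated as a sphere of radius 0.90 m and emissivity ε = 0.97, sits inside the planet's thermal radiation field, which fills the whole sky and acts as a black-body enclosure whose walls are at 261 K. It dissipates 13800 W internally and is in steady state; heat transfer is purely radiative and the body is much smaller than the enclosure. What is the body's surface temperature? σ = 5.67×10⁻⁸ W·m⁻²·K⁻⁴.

For a small grey body in a large enclosure, net radiated power = εσA(T⁴ − T_w⁴).
Steady state: P = εσA(T⁴ − T_w⁴) with A = 4πr² = 10.18 m².
T⁴ = P/(εσA) + T_w⁴ = 13800/(0.97·5.67×10⁻⁸·10.18) + (261)⁴
    = 2.465×10¹⁰ + 4.640×10⁹ = 2.929×10¹⁰ K⁴.

T ≈ 414 K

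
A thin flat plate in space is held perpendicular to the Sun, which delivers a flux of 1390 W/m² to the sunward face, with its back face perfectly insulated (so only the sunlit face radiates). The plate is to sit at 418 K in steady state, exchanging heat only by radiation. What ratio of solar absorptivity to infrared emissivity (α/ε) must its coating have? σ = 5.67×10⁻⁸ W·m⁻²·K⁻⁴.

Balance: αS·A = εσ·1A·T⁴ ⇒ α/ε = σT⁴/S.
α/ε = 5.67×10⁻⁸·(418)⁴/1390 = 5.67×10⁻⁸·3.053×10¹⁰/1390.

α/ε ≈ 1.25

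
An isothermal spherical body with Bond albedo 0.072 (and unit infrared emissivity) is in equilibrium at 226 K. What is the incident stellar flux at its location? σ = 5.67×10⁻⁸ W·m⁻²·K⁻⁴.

(1−a)S·πr² = σ·4πr²·T⁴ ⇒ S = 4σT⁴/(1−a).
S = 4·5.67×10⁻⁸·2.609×10⁹/0.928.

S ≈ 638 W/m²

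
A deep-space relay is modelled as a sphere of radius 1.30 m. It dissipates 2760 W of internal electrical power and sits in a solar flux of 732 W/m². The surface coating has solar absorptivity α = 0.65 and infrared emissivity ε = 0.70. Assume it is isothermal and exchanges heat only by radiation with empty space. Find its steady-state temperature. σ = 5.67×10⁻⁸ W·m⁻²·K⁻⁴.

T ≈ 281 K

At steady state, absorbed solar power + internal power = radiated power.
Absorbed: α·S·A_cross = 0.65·732·5.309 = 2526 W (cross-section πr²).
Total input = 2526 + 2760 = 5286 W.
Radiated: εσ·A_surf·T⁴ with A_surf = 4πr² = 21.24 m².
T⁴ = 5286/(0.70·5.67×10⁻⁸·21.24) = 6.271×10⁹ K⁴.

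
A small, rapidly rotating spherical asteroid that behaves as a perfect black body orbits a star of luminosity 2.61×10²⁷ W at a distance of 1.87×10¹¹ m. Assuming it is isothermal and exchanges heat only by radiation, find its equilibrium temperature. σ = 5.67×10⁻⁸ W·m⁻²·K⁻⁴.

T ≈ 402 K

First find the stellar flux at distance d: S = L/(4πd²) = 2.61×10²⁷/(4π·(1.87×10¹¹)²) = 5939 W/m².
For an isothermal sphere, absorbed (1−a)S·πr² = emitted σ·4πr²·T⁴, so T⁴ = (1−a)S/(4σ).
T⁴ = 1.00·5939/(4·5.67×10⁻⁸) = 2.619×10¹⁰ K⁴.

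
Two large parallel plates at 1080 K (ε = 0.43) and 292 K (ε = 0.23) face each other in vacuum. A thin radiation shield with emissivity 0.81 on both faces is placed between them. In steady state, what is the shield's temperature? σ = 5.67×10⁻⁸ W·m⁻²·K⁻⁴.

In steady state the net flux on the hot side equals that on the cold side.
σ(T₁⁴−T_s⁴)/D₁ = σ(T_s⁴−T₂⁴)/D₂, with D₁ = 1/ε₁+1/ε_s−1 = 2.560, D₂ = 1/ε_s+1/ε₂−1 = 4.582.
Solve for T_s⁴: T_s⁴ = (D₂·T₁⁴ + D₁·T₂⁴)/(D₁+D₂) = 8.754×10¹¹ K⁴.

T_s ≈ 967 K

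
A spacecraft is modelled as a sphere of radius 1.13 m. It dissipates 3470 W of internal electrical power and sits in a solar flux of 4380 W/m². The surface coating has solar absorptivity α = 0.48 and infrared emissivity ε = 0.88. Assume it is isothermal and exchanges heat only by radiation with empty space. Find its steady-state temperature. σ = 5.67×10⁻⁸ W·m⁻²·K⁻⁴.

At steady state, absorbed solar power + internal power = radiated power.
Absorbed: α·S·A_cross = 0.48·4380·4.011 = 8434 W (cross-section πr²).
Total input = 8434 + 3470 = 11900 W.
Radiated: εσ·A_surf·T⁴ with A_surf = 4πr² = 16.05 m².
T⁴ = 11900/(0.88·5.67×10⁻⁸·16.05) = 1.487×10¹⁰ K⁴.

T ≈ 349 K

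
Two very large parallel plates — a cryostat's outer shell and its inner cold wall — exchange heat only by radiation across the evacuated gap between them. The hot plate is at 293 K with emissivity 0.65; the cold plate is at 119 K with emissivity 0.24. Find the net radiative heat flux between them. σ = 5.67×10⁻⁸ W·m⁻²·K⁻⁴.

q ≈ 86.4 W/m²

For two infinite grey parallel plates, q = σ(T₁⁴ − T₂⁴)/(1/ε₁ + 1/ε₂ − 1).
T₁⁴ − T₂⁴ = 7.370×10⁹ − 2.005×10⁸ = 7.170×10⁹ K⁴.
1/ε₁ + 1/ε₂ − 1 = 1.538 + 4.167 − 1 = 4.705.
q = 5.67×10⁻⁸ × 7.170×10⁹ / 4.705.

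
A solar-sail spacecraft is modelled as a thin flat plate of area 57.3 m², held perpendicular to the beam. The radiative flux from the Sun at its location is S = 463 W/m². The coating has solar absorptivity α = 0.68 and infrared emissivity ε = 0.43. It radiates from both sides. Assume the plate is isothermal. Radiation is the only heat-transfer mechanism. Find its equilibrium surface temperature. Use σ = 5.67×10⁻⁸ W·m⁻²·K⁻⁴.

At equilibrium, absorbed power = emitted power.
Absorbing cross-section = A = 57.30 m²; emitting surface = 2A = 114.6 m² (ratio 2).
αS·A_cross = εσ·A_surf·T⁴  ⇒  T⁴ = αS/(ε·2σ).
T⁴ = 0.680·463/(0.43·2·5.67×10⁻⁸) = 6.457×10⁹ K⁴.
T = (6.457×10⁹)^(1/4).

T ≈ 283 K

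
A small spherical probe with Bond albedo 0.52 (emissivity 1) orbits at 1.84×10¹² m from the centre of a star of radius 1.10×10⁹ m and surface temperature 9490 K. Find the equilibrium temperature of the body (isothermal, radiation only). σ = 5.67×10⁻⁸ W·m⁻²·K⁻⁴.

The star's surface emits σT_*⁴; at distance d the flux is S = σT_*⁴(R_*/d)².
S = 5.67×10⁻⁸·(9490)⁴·(1.10×10⁹/1.84×10¹²)² = 164.4 W/m².
For an isothermal sphere T⁴ = (1−a)S/(4σ) = 3.479×10⁸ K⁴.

T ≈ 137 K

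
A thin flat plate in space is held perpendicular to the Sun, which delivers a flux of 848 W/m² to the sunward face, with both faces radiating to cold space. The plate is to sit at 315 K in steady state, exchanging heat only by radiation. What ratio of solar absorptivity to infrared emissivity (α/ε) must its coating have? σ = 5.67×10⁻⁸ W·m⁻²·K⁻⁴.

Balance: αS·A = εσ·2A·T⁴ ⇒ α/ε = 2σT⁴/S.
α/ε = 2·5.67×10⁻⁸·(315)⁴/848 = 2·5.67×10⁻⁸·9.846×10⁹/848.

α/ε ≈ 1.32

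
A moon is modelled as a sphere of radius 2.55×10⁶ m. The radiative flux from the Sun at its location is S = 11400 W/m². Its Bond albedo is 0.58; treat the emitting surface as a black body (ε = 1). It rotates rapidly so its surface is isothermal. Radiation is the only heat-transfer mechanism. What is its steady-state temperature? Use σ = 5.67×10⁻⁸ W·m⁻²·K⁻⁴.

At equilibrium, absorbed power = emitted power.
Absorbing cross-section = πr² = 2.043×10¹³ m²; emitting surface = 4πr² = 8.171×10¹³ m² (ratio 4).
(1−a)S·A_cross = εσ·A_surf·T⁴  ⇒  T⁴ = (1−a)S/(4σ).
T⁴ = 0.420·11400/(4·5.67×10⁻⁸) = 2.111×10¹⁰ K⁴.
T = (2.111×10¹⁰)^(1/4).

T ≈ 381 K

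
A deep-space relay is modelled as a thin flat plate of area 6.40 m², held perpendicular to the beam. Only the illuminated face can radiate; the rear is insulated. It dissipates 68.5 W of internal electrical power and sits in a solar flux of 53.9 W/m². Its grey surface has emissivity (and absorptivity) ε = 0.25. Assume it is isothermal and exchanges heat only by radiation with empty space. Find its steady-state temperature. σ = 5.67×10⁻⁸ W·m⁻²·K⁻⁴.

At steady state, absorbed solar power + internal power = radiated power.
Absorbed: α·S·A_cross = 0.25·53.9·6.400 = 86.24 W (cross-section A).
Total input = 86.24 + 68.5 = 154.7 W.
Radiated: εσ·A_surf·T⁴ with A_surf = A = 6.400 m².
T⁴ = 154.7/(0.25·5.67×10⁻⁸·6.400) = 1.706×10⁹ K⁴.

T ≈ 203 K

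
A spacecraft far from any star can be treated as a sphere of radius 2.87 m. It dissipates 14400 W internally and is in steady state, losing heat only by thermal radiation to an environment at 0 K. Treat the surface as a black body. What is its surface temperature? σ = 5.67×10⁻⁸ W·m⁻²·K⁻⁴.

T ≈ 223 K

Steady state: internal power = radiated power, P = εσA T⁴.
Radiating area A = 4πr² = 103.5 m².
T⁴ = P/(εσA) = 14400/(1.0·5.67×10⁻⁸·103.5) = 2.454×10⁹ K⁴.
T = (2.454×10⁹)^(1/4).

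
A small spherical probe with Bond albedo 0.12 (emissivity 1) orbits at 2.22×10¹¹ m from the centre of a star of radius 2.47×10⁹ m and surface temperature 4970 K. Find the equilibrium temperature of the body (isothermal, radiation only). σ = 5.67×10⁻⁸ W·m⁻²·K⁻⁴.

The star's surface emits σT_*⁴; at distance d the flux is S = σT_*⁴(R_*/d)².
S = 5.67×10⁻⁸·(4970)⁴·(2.47×10⁹/2.22×10¹¹)² = 4282 W/m².
For an isothermal sphere T⁴ = (1−a)S/(4σ) = 1.662×10¹⁰ K⁴.

T ≈ 359 K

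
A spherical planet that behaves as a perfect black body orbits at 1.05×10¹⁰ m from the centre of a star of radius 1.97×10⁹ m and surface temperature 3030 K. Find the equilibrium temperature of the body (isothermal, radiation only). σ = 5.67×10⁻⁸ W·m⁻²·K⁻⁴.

The star's surface emits σT_*⁴; at distance d the flux is S = σT_*⁴(R_*/d)².
S = 5.67×10⁻⁸·(3030)⁴·(1.97×10⁹/1.05×10¹⁰)² = 1.682×10⁵ W/m².
For an isothermal sphere T⁴ = (1−a)S/(4σ) = 7.418×10¹¹ K⁴.

T ≈ 928 K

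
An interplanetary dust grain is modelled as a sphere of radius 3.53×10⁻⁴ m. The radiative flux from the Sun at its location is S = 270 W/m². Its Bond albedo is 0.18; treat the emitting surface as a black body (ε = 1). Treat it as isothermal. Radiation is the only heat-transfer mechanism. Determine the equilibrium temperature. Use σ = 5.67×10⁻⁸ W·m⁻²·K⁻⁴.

T ≈ 177 K

At equilibrium, absorbed power = emitted power.
Absorbing cross-section = πr² = 3.915×10⁻⁷ m²; emitting surface = 4πr² = 1.566×10⁻⁶ m² (ratio 4).
(1−a)S·A_cross = εσ·A_surf·T⁴  ⇒  T⁴ = (1−a)S/(4σ).
T⁴ = 0.820·270/(4·5.67×10⁻⁸) = 9.762×10⁸ K⁴.
T = (9.762×10⁸)^(1/4).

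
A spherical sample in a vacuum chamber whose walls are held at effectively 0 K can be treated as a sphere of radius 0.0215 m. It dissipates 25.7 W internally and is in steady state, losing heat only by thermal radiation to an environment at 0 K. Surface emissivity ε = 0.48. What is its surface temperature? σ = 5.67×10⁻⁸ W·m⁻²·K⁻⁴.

Steady state: internal power = radiated power, P = εσA T⁴.
Radiating area A = 4πr² = 0.005809 m².
T⁴ = P/(εσA) = 25.7/(0.48·5.67×10⁻⁸·0.005809) = 1.626×10¹¹ K⁴.
T = (1.626×10¹¹)^(1/4).

T ≈ 635 K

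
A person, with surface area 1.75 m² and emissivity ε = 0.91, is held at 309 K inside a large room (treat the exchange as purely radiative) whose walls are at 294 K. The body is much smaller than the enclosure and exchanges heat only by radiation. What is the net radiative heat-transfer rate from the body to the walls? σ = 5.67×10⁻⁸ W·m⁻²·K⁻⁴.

For a small grey body in a large enclosure: P_net = εσA(T_body⁴ − T_wall⁴).
A = 1.75 m²; T_body⁴ − T_wall⁴ = 9.117×10⁹ − 7.471×10⁹ = 1.645×10⁹ K⁴.
|P_net| = 0.91·5.67×10⁻⁸·1.750·1.645×10⁹.

P_net ≈ 149 W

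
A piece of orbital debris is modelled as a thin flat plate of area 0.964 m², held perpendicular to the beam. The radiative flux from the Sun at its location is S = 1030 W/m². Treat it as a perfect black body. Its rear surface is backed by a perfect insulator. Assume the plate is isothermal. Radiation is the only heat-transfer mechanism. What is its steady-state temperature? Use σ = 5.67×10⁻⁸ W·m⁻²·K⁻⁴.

T ≈ 367 K

At equilibrium, absorbed power = emitted power.
Absorbing cross-section = A = 0.9640 m²; emitting surface = A = 0.9640 m² (ratio 1).
S·A_cross = εσ·A_surf·T⁴  ⇒  T⁴ = S/(1σ).
T⁴ = 1.00·1030/(1·5.67×10⁻⁸) = 1.817×10¹⁰ K⁴.
T = (1.817×10¹⁰)^(1/4).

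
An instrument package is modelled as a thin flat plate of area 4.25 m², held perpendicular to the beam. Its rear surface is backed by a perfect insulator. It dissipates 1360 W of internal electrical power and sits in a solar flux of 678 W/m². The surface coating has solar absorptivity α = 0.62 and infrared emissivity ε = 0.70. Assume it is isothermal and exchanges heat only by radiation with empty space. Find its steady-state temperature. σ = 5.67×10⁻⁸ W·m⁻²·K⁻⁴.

T ≈ 370 K

At steady state, absorbed solar power + internal power = radiated power.
Absorbed: α·S·A_cross = 0.62·678·4.250 = 1787 W (cross-section A).
Total input = 1787 + 1360 = 3147 W.
Radiated: εσ·A_surf·T⁴ with A_surf = A = 4.250 m².
T⁴ = 3147/(0.70·5.67×10⁻⁸·4.250) = 1.865×10¹⁰ K⁴.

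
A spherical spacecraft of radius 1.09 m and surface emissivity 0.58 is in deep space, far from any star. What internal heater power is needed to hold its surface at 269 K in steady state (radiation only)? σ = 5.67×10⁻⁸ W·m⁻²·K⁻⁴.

P = εσ·4πr²·T⁴.
4πr² = 14.93 m²; T⁴ = 5.236×10⁹ K⁴.
P = 0.58·5.67×10⁻⁸·14.93·5.236×10⁹.

P ≈ 2570 W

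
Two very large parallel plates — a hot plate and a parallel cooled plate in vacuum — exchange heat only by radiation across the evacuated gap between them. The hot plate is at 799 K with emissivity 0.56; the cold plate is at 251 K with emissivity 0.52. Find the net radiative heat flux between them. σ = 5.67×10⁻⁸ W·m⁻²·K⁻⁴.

q ≈ 8450 W/m²

For two infinite grey parallel plates, q = σ(T₁⁴ − T₂⁴)/(1/ε₁ + 1/ε₂ − 1).
T₁⁴ − T₂⁴ = 4.076×10¹¹ − 3.969×10⁹ = 4.036×10¹¹ K⁴.
1/ε₁ + 1/ε₂ − 1 = 1.786 + 1.923 − 1 = 2.709.
q = 5.67×10⁻⁸ × 4.036×10¹¹ / 2.709.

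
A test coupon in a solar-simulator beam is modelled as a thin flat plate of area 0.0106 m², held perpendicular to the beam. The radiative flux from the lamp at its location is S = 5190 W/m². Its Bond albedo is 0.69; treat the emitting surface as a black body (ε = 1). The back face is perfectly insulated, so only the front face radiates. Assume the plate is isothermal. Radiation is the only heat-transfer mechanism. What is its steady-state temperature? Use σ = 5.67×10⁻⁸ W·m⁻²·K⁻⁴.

At equilibrium, absorbed power = emitted power.
Absorbing cross-section = A = 0.01060 m²; emitting surface = A = 0.01060 m² (ratio 1).
(1−a)S·A_cross = εσ·A_surf·T⁴  ⇒  T⁴ = (1−a)S/(1σ).
T⁴ = 0.310·5190/(1·5.67×10⁻⁸) = 2.838×10¹⁰ K⁴.
T = (2.838×10¹⁰)^(1/4).

T ≈ 410 K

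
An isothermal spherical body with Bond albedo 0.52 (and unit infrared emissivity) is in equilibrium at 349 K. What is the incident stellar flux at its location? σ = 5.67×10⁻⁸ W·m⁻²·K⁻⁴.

S ≈ 7010 W/m²

(1−a)S·πr² = σ·4πr²·T⁴ ⇒ S = 4σT⁴/(1−a).
S = 4·5.67×10⁻⁸·1.484×10¹⁰/0.480.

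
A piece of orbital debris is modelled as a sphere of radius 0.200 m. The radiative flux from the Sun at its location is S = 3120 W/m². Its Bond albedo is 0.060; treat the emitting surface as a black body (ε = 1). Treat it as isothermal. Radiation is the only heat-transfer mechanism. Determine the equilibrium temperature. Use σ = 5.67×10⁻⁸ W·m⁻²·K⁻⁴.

At equilibrium, absorbed power = emitted power.
Absorbing cross-section = πr² = 0.1257 m²; emitting surface = 4πr² = 0.5027 m² (ratio 4).
(1−a)S·A_cross = εσ·A_surf·T⁴  ⇒  T⁴ = (1−a)S/(4σ).
T⁴ = 0.940·3120/(4·5.67×10⁻⁸) = 1.293×10¹⁰ K⁴.
T = (1.293×10¹⁰)^(1/4).

T ≈ 337 K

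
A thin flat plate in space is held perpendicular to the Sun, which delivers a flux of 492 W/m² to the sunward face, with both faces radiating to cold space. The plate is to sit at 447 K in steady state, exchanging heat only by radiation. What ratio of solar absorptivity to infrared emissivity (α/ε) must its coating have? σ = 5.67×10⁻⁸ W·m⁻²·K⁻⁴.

α/ε ≈ 9.20

Balance: αS·A = εσ·2A·T⁴ ⇒ α/ε = 2σT⁴/S.
α/ε = 2·5.67×10⁻⁸·(447)⁴/492 = 2·5.67×10⁻⁸·3.992×10¹⁰/492.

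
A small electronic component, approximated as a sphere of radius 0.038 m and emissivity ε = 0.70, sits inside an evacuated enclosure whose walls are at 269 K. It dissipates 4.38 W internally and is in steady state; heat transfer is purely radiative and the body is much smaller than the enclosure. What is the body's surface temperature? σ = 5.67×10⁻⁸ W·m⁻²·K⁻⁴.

For a small grey body in a large enclosure, net radiated power = εσA(T⁴ − T_w⁴).
Steady state: P = εσA(T⁴ − T_w⁴) with A = 4πr² = 0.01815 m².
T⁴ = P/(εσA) + T_w⁴ = 4.38/(0.70·5.67×10⁻⁸·0.01815) + (269)⁴
    = 6.082×10⁹ + 5.236×10⁹ = 1.132×10¹⁰ K⁴.

T ≈ 326 K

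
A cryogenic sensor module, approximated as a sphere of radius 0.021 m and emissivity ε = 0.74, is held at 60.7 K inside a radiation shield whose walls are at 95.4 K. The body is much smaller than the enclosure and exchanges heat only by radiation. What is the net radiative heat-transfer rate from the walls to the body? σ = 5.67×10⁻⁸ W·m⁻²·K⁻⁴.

P_net ≈ 0.0161 W

For a small grey body in a large enclosure: P_net = εσA(T_body⁴ − T_wall⁴).
A = 4πr² = 0.005542 m²; T_body⁴ − T_wall⁴ = 1.358×10⁷ − 8.283×10⁷ = -6.926×10⁷ K⁴.
|P_net| = 0.74·5.67×10⁻⁸·0.005542·6.926×10⁷.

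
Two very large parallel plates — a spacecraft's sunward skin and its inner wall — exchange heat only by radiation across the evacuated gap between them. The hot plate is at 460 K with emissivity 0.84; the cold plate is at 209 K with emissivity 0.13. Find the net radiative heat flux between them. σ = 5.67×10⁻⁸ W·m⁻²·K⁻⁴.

q ≈ 308 W/m²

For two infinite grey parallel plates, q = σ(T₁⁴ − T₂⁴)/(1/ε₁ + 1/ε₂ − 1).
T₁⁴ − T₂⁴ = 4.477×10¹⁰ − 1.908×10⁹ = 4.287×10¹⁰ K⁴.
1/ε₁ + 1/ε₂ − 1 = 1.190 + 7.692 − 1 = 7.883.
q = 5.67×10⁻⁸ × 4.287×10¹⁰ / 7.883.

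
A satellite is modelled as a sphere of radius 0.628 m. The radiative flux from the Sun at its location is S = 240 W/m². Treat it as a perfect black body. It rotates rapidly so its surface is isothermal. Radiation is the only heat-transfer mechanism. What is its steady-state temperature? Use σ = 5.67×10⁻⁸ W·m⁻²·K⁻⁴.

T ≈ 180 K

At equilibrium, absorbed power = emitted power.
Absorbing cross-section = πr² = 1.239 m²; emitting surface = 4πr² = 4.956 m² (ratio 4).
S·A_cross = εσ·A_surf·T⁴  ⇒  T⁴ = S/(4σ).
T⁴ = 1.00·240/(4·5.67×10⁻⁸) = 1.058×10⁹ K⁴.
T = (1.058×10⁹)^(1/4).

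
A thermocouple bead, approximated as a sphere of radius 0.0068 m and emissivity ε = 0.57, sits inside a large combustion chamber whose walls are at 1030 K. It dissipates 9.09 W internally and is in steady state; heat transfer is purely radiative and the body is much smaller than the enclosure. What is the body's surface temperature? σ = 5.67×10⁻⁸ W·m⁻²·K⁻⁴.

T ≈ 1130 K

For a small grey body in a large enclosure, net radiated power = εσA(T⁴ − T_w⁴).
Steady state: P = εσA(T⁴ − T_w⁴) with A = 4πr² = 5.811×10⁻⁴ m².
T⁴ = P/(εσA) + T_w⁴ = 9.09/(0.57·5.67×10⁻⁸·5.811×10⁻⁴) + (1030)⁴
    = 4.840×10¹¹ + 1.126×10¹² = 1.610×10¹² K⁴.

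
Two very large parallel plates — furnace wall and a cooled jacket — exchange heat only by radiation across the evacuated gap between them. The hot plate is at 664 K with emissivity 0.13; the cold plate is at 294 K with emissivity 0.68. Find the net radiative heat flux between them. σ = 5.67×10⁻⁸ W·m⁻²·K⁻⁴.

For two infinite grey parallel plates, q = σ(T₁⁴ − T₂⁴)/(1/ε₁ + 1/ε₂ − 1).
T₁⁴ − T₂⁴ = 1.944×10¹¹ − 7.471×10⁹ = 1.869×10¹¹ K⁴.
1/ε₁ + 1/ε₂ − 1 = 7.692 + 1.471 − 1 = 8.163.
q = 5.67×10⁻⁸ × 1.869×10¹¹ / 8.163.

q ≈ 1300 W/m²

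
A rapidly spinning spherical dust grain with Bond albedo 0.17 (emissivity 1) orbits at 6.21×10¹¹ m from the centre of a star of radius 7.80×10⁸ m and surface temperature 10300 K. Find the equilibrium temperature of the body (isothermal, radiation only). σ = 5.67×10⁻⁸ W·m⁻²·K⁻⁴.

T ≈ 246 K

The star's surface emits σT_*⁴; at distance d the flux is S = σT_*⁴(R_*/d)².
S = 5.67×10⁻⁸·(10300)⁴·(7.80×10⁸/6.21×10¹¹)² = 1007 W/m².
For an isothermal sphere T⁴ = (1−a)S/(4σ) = 3.684×10⁹ K⁴.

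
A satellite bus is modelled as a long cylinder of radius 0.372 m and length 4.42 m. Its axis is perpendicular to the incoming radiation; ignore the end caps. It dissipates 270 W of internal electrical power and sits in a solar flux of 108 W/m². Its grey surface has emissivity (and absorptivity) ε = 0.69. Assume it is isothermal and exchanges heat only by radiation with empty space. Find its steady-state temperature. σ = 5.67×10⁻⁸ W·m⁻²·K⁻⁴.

At steady state, absorbed solar power + internal power = radiated power.
Absorbed: α·S·A_cross = 0.69·108·3.288 = 245.1 W (cross-section 2rL).
Total input = 245.1 + 270 = 515.1 W.
Radiated: εσ·A_surf·T⁴ with A_surf = 2πrL = 10.33 m².
T⁴ = 515.1/(0.69·5.67×10⁻⁸·10.33) = 1.274×10⁹ K⁴.

T ≈ 189 K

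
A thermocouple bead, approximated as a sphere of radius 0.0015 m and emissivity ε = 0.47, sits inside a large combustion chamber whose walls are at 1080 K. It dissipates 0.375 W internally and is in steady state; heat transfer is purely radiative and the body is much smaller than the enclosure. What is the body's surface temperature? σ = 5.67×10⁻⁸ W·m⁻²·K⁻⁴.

For a small grey body in a large enclosure, net radiated power = εσA(T⁴ − T_w⁴).
Steady state: P = εσA(T⁴ − T_w⁴) with A = 4πr² = 2.827×10⁻⁵ m².
T⁴ = P/(εσA) + T_w⁴ = 0.375/(0.47·5.67×10⁻⁸·2.827×10⁻⁵) + (1080)⁴
    = 4.977×10¹¹ + 1.360×10¹² = 1.858×10¹² K⁴.

T ≈ 1170 K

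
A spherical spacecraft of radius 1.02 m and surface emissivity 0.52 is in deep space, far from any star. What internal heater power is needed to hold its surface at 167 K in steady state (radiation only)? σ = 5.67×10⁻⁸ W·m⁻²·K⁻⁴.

P = εσ·4πr²·T⁴.
4πr² = 13.07 m²; T⁴ = 7.778×10⁸ K⁴.
P = 0.52·5.67×10⁻⁸·13.07·7.778×10⁸.

P ≈ 300 W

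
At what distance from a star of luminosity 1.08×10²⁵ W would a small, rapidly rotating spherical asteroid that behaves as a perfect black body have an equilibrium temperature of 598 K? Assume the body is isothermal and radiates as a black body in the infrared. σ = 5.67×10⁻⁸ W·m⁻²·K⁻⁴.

For an isothermal black-emitting sphere, (1−a)S·πr² = σ·4πr²·T⁴ ⇒ S = 4σT⁴/(1−a).
S = 4·5.67×10⁻⁸·(598)⁴/1.00 = 29000 W/m².
Flux falls as S = L/(4πd²), so d = √(L/(4πS)) = √(1.08×10²⁵/(4π·29000)).

d ≈ 5.44×10⁹ m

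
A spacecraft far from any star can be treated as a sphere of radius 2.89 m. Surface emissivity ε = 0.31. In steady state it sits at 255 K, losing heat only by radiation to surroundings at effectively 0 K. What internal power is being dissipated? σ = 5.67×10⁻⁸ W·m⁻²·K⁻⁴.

Steady state: P = εσA T⁴.
A = 4πr² = 105.0 m²; T⁴ = (255)⁴ = 4.228×10⁹ K⁴.
P = 0.31 × 5.67×10⁻⁸ × 105.0 × 4.228×10⁹.

P ≈ 7800 W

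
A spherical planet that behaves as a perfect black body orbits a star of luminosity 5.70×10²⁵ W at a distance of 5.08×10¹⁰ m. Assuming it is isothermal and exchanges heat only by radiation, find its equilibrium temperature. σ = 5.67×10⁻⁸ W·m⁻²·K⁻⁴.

T ≈ 297 K

First find the stellar flux at distance d: S = L/(4πd²) = 5.70×10²⁵/(4π·(5.08×10¹⁰)²) = 1758 W/m².
For an isothermal sphere, absorbed (1−a)S·πr² = emitted σ·4πr²·T⁴, so T⁴ = (1−a)S/(4σ).
T⁴ = 1.00·1758/(4·5.67×10⁻⁸) = 7.750×10⁹ K⁴.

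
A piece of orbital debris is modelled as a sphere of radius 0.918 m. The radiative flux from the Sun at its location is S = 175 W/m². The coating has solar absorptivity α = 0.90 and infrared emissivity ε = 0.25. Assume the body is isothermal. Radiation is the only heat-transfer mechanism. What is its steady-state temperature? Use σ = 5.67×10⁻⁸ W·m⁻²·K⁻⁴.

T ≈ 230 K

At equilibrium, absorbed power = emitted power.
Absorbing cross-section = πr² = 2.647 m²; emitting surface = 4πr² = 10.59 m² (ratio 4).
αS·A_cross = εσ·A_surf·T⁴  ⇒  T⁴ = αS/(ε·4σ).
T⁴ = 0.900·175/(0.25·4·5.67×10⁻⁸) = 2.778×10⁹ K⁴.
T = (2.778×10⁹)^(1/4).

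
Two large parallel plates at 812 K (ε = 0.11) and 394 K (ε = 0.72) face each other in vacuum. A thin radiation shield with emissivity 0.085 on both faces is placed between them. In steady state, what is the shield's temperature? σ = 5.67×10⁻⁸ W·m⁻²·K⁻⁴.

T_s ≈ 651 K

In steady state the net flux on the hot side equals that on the cold side.
σ(T₁⁴−T_s⁴)/D₁ = σ(T_s⁴−T₂⁴)/D₂, with D₁ = 1/ε₁+1/ε_s−1 = 19.86, D₂ = 1/ε_s+1/ε₂−1 = 12.15.
Solve for T_s⁴: T_s⁴ = (D₂·T₁⁴ + D₁·T₂⁴)/(D₁+D₂) = 1.800×10¹¹ K⁴.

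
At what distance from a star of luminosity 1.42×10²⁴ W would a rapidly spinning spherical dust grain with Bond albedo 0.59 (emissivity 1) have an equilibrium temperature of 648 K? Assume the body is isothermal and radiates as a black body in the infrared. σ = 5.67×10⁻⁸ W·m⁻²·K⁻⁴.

d ≈ 1.08×10⁹ m

For an isothermal black-emitting sphere, (1−a)S·πr² = σ·4πr²·T⁴ ⇒ S = 4σT⁴/(1−a).
S = 4·5.67×10⁻⁸·(648)⁴/0.410 = 97530 W/m².
Flux falls as S = L/(4πd²), so d = √(L/(4πS)) = √(1.42×10²⁴/(4π·97530)).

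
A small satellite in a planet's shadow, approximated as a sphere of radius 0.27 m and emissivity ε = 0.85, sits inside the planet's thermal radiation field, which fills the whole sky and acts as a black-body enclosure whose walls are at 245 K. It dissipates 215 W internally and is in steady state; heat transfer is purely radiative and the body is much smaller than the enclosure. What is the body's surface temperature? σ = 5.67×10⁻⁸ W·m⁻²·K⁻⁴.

T ≈ 303 K

For a small grey body in a large enclosure, net radiated power = εσA(T⁴ − T_w⁴).
Steady state: P = εσA(T⁴ − T_w⁴) with A = 4πr² = 0.9161 m².
T⁴ = P/(εσA) + T_w⁴ = 215/(0.85·5.67×10⁻⁸·0.9161) + (245)⁴
    = 4.870×10⁹ + 3.603×10⁹ = 8.473×10⁹ K⁴.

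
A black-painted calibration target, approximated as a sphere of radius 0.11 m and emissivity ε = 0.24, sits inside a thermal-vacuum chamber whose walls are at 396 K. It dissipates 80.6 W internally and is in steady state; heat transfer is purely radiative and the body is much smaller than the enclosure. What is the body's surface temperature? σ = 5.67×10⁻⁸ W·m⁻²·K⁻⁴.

For a small grey body in a large enclosure, net radiated power = εσA(T⁴ − T_w⁴).
Steady state: P = εσA(T⁴ − T_w⁴) with A = 4πr² = 0.1521 m².
T⁴ = P/(εσA) + T_w⁴ = 80.6/(0.24·5.67×10⁻⁸·0.1521) + (396)⁴
    = 3.895×10¹⁰ + 2.459×10¹⁰ = 6.354×10¹⁰ K⁴.

T ≈ 502 K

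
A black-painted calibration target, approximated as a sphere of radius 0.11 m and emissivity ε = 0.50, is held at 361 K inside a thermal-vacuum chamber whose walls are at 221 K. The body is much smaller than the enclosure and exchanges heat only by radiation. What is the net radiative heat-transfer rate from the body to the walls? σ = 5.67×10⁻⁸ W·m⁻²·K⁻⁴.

For a small grey body in a large enclosure: P_net = εσA(T_body⁴ − T_wall⁴).
A = 4πr² = 0.1521 m²; T_body⁴ − T_wall⁴ = 1.698×10¹⁰ − 2.385×10⁹ = 1.460×10¹⁰ K⁴.
|P_net| = 0.50·5.67×10⁻⁸·0.1521·1.460×10¹⁰.

P_net ≈ 62.9 W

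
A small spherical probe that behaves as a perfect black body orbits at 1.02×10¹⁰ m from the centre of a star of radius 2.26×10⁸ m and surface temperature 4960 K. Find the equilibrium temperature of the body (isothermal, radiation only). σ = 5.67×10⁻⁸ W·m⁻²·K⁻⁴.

T ≈ 522 K

The star's surface emits σT_*⁴; at distance d the flux is S = σT_*⁴(R_*/d)².
S = 5.67×10⁻⁸·(4960)⁴·(2.26×10⁸/1.02×10¹⁰)² = 16850 W/m².
For an isothermal sphere T⁴ = (1−a)S/(4σ) = 7.428×10¹⁰ K⁴.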